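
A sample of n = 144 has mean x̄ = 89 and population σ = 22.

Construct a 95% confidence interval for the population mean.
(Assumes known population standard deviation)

Answer: (85.4067, 92.5933)

Derivation:
Confidence level: 95%, α = 0.05
z_0.025 = 1.960
SE = σ/√n = 22/√144 = 1.8333
Margin of error = 1.960 × 1.8333 = 3.5933
CI: x̄ ± margin = 89 ± 3.5933
CI: (85.4067, 92.5933)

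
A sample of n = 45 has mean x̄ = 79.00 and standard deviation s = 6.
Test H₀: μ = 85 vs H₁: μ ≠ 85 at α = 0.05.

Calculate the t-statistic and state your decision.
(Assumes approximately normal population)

df = n - 1 = 44
SE = s/√n = 6/√45 = 0.8944
t = (x̄ - μ₀)/SE = (79.00 - 85)/0.8944 = -6.7084
Critical value: t_{0.025,44} = ±2.015
p-value < 0.0001
Decision: reject H₀

Answer: t = -6.7084, reject H₀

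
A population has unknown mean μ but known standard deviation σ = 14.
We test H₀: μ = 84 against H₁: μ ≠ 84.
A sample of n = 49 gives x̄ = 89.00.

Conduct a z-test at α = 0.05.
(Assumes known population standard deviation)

Answer: z = 2.5000, reject H₀

Derivation:
Standard error: SE = σ/√n = 14/√49 = 2.0000
z-statistic: z = (x̄ - μ₀)/SE = (89.00 - 84)/2.0000 = 2.5000
Critical value: ±1.960
p-value = 0.0124
Decision: reject H₀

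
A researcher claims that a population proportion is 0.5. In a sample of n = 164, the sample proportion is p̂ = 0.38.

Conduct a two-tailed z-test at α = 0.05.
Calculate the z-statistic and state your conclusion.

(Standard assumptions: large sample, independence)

H₀: p = 0.5, H₁: p ≠ 0.5
Standard error: SE = √(p₀(1-p₀)/n) = √(0.5×0.5/164) = 0.039043
z-statistic: z = (p̂ - p₀)/SE = (0.38 - 0.5)/0.039043 = -3.0735
Critical value: z_0.025 = ±1.960
p-value = 0.0021
Decision: reject H₀ at α = 0.05

Answer: z = -3.0735, reject H₀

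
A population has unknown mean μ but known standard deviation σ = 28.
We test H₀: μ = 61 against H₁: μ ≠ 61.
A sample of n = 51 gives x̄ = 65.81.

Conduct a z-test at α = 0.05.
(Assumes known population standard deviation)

Standard error: SE = σ/√n = 28/√51 = 3.9208
z-statistic: z = (x̄ - μ₀)/SE = (65.81 - 61)/3.9208 = 1.2268
Critical value: ±1.960
p-value = 0.2199
Decision: fail to reject H₀

Answer: z = 1.2268, fail to reject H₀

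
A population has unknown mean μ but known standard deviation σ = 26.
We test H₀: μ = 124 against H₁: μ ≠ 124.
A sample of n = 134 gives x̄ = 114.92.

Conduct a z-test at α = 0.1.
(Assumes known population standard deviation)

Standard error: SE = σ/√n = 26/√134 = 2.2461
z-statistic: z = (x̄ - μ₀)/SE = (114.92 - 124)/2.2461 = -4.0426
Critical value: ±1.645
p-value = 0.0001
Decision: reject H₀

Answer: z = -4.0426, reject H₀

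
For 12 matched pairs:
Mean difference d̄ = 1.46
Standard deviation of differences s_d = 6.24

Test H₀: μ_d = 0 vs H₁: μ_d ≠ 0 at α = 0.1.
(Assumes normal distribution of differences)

Answer: t = 0.8105, fail to reject H₀

Derivation:
df = n - 1 = 11
SE = s_d/√n = 6.24/√12 = 1.8013
t = d̄/SE = 1.46/1.8013 = 0.8105
Critical value: t_{0.05,11} = ±1.796
p-value ≈ 0.4348
Decision: fail to reject H₀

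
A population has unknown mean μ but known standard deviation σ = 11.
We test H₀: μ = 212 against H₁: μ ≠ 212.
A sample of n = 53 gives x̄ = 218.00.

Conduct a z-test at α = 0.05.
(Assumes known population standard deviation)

Answer: z = 3.9709, reject H₀

Derivation:
Standard error: SE = σ/√n = 11/√53 = 1.5110
z-statistic: z = (x̄ - μ₀)/SE = (218.00 - 212)/1.5110 = 3.9709
Critical value: ±1.960
p-value = 0.0001
Decision: reject H₀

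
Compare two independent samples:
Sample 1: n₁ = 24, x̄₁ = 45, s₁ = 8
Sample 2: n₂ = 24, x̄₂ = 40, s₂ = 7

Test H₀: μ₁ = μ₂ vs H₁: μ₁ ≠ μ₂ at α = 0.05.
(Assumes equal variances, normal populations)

Answer: t = 2.3043, reject H₀

Derivation:
Pooled variance: s²_p = [23×8² + 23×7²]/(46) = 56.5000
s_p = 7.5166
SE = s_p×√(1/n₁ + 1/n₂) = 7.5166×√(1/24 + 1/24) = 2.1699
t = (x̄₁ - x̄₂)/SE = (45 - 40)/2.1699 = 2.3043
df = 46, t-critical = ±2.013
Decision: reject H₀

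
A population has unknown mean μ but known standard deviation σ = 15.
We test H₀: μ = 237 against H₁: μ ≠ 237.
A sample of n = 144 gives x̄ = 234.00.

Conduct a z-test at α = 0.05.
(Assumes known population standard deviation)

Answer: z = -2.4000, reject H₀

Derivation:
Standard error: SE = σ/√n = 15/√144 = 1.2500
z-statistic: z = (x̄ - μ₀)/SE = (234.00 - 237)/1.2500 = -2.4000
Critical value: ±1.960
p-value = 0.0164
Decision: reject H₀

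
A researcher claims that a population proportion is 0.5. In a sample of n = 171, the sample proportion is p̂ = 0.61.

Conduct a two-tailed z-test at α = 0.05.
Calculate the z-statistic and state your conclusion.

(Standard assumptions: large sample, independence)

H₀: p = 0.5, H₁: p ≠ 0.5
Standard error: SE = √(p₀(1-p₀)/n) = √(0.5×0.5/171) = 0.038236
z-statistic: z = (p̂ - p₀)/SE = (0.61 - 0.5)/0.038236 = 2.8769
Critical value: z_0.025 = ±1.960
p-value = 0.0040
Decision: reject H₀ at α = 0.05

Answer: z = 2.8769, reject H₀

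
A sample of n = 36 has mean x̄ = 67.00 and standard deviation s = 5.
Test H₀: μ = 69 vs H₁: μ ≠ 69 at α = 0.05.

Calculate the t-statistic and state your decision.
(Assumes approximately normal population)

df = n - 1 = 35
SE = s/√n = 5/√36 = 0.8333
t = (x̄ - μ₀)/SE = (67.00 - 69)/0.8333 = -2.4001
Critical value: t_{0.025,35} = ±2.030
p-value ≈ 0.0218
Decision: reject H₀

Answer: t = -2.4001, reject H₀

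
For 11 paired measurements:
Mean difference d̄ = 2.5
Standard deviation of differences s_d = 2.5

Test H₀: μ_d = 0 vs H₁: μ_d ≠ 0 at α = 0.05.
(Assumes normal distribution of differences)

df = n - 1 = 10
SE = s_d/√n = 2.5/√11 = 0.7538
t = d̄/SE = 2.5/0.7538 = 3.3165
Critical value: t_{0.025,10} = ±2.228
p-value ≈ 0.0078
Decision: reject H₀

Answer: t = 3.3165, reject H₀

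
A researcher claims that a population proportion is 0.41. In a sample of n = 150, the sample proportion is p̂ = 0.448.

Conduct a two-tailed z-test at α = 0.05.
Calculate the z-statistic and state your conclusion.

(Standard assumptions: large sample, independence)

Answer: z = 0.9463, fail to reject H₀

Derivation:
H₀: p = 0.41, H₁: p ≠ 0.41
Standard error: SE = √(p₀(1-p₀)/n) = √(0.41×0.59/150) = 0.040158
z-statistic: z = (p̂ - p₀)/SE = (0.448 - 0.41)/0.040158 = 0.9463
Critical value: z_0.025 = ±1.960
p-value = 0.3440
Decision: fail to reject H₀ at α = 0.05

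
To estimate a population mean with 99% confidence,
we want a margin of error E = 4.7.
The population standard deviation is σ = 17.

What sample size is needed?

Answer: n = 87

Derivation:
z_0.005 = 2.576
n = (z×σ/E)² = (2.576×17/4.7)²
n = 86.8148
Round up: n = 87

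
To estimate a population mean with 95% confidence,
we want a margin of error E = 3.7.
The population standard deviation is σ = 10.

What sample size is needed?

z_0.025 = 1.960
n = (z×σ/E)² = (1.960×10/3.7)²
n = 28.0614
Round up: n = 29

Answer: n = 29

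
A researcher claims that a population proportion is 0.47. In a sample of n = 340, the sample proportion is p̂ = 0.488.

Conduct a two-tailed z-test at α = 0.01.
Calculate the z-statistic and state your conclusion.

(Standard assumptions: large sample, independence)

H₀: p = 0.47, H₁: p ≠ 0.47
Standard error: SE = √(p₀(1-p₀)/n) = √(0.47×0.53/340) = 0.027067
z-statistic: z = (p̂ - p₀)/SE = (0.488 - 0.47)/0.027067 = 0.6650
Critical value: z_0.005 = ±2.576
p-value = 0.5061
Decision: fail to reject H₀ at α = 0.01

Answer: z = 0.6650, fail to reject H₀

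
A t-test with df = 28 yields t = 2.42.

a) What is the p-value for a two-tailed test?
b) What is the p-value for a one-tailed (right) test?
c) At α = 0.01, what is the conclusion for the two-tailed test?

Using t-distribution with df = 28:
a) Two-tailed: p = 2×P(T > 2.42) = 0.0223
b) One-tailed: p = P(T > 2.42) = 0.0111
c) 0.0223 ≥ 0.01, fail to reject H₀

Answer: a) 0.0223, b) 0.0111, c) fail to reject H₀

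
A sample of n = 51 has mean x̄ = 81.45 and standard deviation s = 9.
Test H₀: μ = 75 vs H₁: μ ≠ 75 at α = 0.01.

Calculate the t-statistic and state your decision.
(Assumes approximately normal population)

Answer: t = 5.1178, reject H₀

Derivation:
df = n - 1 = 50
SE = s/√n = 9/√51 = 1.2603
t = (x̄ - μ₀)/SE = (81.45 - 75)/1.2603 = 5.1178
Critical value: t_{0.005,50} = ±2.678
p-value < 0.0001
Decision: reject H₀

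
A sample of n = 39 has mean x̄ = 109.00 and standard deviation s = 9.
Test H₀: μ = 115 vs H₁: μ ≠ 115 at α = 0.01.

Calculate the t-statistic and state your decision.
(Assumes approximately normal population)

df = n - 1 = 38
SE = s/√n = 9/√39 = 1.4412
t = (x̄ - μ₀)/SE = (109.00 - 115)/1.4412 = -4.1632
Critical value: t_{0.005,38} = ±2.712
p-value ≈ 0.0002
Decision: reject H₀

Answer: t = -4.1632, reject H₀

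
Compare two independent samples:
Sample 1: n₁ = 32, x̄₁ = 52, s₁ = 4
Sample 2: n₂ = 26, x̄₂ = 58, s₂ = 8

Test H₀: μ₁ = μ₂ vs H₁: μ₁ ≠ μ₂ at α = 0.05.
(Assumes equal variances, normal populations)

Pooled variance: s²_p = [31×4² + 25×8²]/(56) = 37.4286
s_p = 6.1179
SE = s_p×√(1/n₁ + 1/n₂) = 6.1179×√(1/32 + 1/26) = 1.6153
t = (x̄₁ - x̄₂)/SE = (52 - 58)/1.6153 = -3.7145
df = 56, t-critical = ±2.003
Decision: reject H₀

Answer: t = -3.7145, reject H₀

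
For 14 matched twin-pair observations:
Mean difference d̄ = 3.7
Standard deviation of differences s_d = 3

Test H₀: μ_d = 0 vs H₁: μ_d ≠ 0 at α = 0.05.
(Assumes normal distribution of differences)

df = n - 1 = 13
SE = s_d/√n = 3/√14 = 0.8018
t = d̄/SE = 3.7/0.8018 = 4.6146
Critical value: t_{0.025,13} = ±2.160
p-value ≈ 0.0005
Decision: reject H₀

Answer: t = 4.6146, reject H₀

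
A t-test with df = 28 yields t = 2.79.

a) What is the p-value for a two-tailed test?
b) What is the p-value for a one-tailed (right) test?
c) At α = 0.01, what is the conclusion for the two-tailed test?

Using t-distribution with df = 28:
a) Two-tailed: p = 2×P(T > 2.79) = 0.0094
b) One-tailed: p = P(T > 2.79) = 0.0047
c) 0.0094 < 0.01, reject H₀

Answer: a) 0.0094, b) 0.0047, c) reject H₀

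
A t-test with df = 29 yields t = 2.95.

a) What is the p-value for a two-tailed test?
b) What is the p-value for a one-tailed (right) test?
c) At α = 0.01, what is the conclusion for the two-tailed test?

Using t-distribution with df = 29:
a) Two-tailed: p = 2×P(T > 2.95) = 0.0062
b) One-tailed: p = P(T > 2.95) = 0.0031
c) 0.0062 < 0.01, reject H₀

Answer: a) 0.0062, b) 0.0031, c) reject H₀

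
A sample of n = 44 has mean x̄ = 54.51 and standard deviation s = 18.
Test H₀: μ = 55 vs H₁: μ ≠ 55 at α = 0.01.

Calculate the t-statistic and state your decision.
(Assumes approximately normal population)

df = n - 1 = 43
SE = s/√n = 18/√44 = 2.7136
t = (x̄ - μ₀)/SE = (54.51 - 55)/2.7136 = -0.1806
Critical value: t_{0.005,43} = ±2.695
p-value ≈ 0.8575
Decision: fail to reject H₀

Answer: t = -0.1806, fail to reject H₀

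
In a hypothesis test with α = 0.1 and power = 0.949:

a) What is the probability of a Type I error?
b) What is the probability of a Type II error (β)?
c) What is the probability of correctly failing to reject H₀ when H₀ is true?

a) Type I error probability = α = 0.1
b) Power = P(reject H₀ | H₁ true) = 1 - β = 0.949, so Type II error probability = β = 1 - Power = 0.051
c) P(fail to reject H₀ | H₀ true) = 1 - α = 0.9

Answer: a) 0.1, b) 0.051, c) 0.9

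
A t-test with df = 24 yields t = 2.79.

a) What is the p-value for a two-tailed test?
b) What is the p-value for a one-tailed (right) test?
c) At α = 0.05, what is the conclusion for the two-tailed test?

Using t-distribution with df = 24:
a) Two-tailed: p = 2×P(T > 2.79) = 0.0102
b) One-tailed: p = P(T > 2.79) = 0.0051
c) 0.0102 < 0.05, reject H₀

Answer: a) 0.0102, b) 0.0051, c) reject H₀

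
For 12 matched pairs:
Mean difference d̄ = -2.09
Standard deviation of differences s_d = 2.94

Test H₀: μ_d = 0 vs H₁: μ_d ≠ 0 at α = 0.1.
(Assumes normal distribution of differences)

df = n - 1 = 11
SE = s_d/√n = 2.94/√12 = 0.8487
t = d̄/SE = -2.09/0.8487 = -2.4626
Critical value: t_{0.05,11} = ±1.796
p-value ≈ 0.0315
Decision: reject H₀

Answer: t = -2.4626, reject H₀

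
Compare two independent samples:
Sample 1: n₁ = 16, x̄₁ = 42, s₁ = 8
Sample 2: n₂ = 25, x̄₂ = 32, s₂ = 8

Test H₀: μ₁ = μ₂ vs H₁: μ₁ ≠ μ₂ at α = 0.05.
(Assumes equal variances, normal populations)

Answer: t = 3.9044, reject H₀

Derivation:
Pooled variance: s²_p = [15×8² + 24×8²]/(39) = 64.0000
s_p = 8.0000
SE = s_p×√(1/n₁ + 1/n₂) = 8.0000×√(1/16 + 1/25) = 2.5612
t = (x̄₁ - x̄₂)/SE = (42 - 32)/2.5612 = 3.9044
df = 39, t-critical = ±2.023
Decision: reject H₀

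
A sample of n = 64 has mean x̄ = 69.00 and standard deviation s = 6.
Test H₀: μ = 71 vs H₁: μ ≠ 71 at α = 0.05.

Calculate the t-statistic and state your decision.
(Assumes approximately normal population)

df = n - 1 = 63
SE = s/√n = 6/√64 = 0.7500
t = (x̄ - μ₀)/SE = (69.00 - 71)/0.7500 = -2.6667
Critical value: t_{0.025,63} = ±1.998
p-value ≈ 0.0097
Decision: reject H₀

Answer: t = -2.6667, reject H₀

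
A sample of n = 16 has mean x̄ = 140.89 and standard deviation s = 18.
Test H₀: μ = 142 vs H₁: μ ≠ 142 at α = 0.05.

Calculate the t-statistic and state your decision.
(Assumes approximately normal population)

Answer: t = -0.2467, fail to reject H₀

Derivation:
df = n - 1 = 15
SE = s/√n = 18/√16 = 4.5000
t = (x̄ - μ₀)/SE = (140.89 - 142)/4.5000 = -0.2467
Critical value: t_{0.025,15} = ±2.131
p-value ≈ 0.8085
Decision: fail to reject H₀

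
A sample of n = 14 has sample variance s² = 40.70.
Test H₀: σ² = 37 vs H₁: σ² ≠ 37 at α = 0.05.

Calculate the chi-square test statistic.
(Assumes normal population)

Answer: χ² = 14.3000, fail to reject H₀

Derivation:
df = n - 1 = 13
χ² = (n-1)s²/σ₀² = 13×40.70/37 = 14.3000
Critical values: χ²_{0.975,13} = 5.009, χ²_{0.025,13} = 24.736
Rejection region: χ² < 5.009 or χ² > 24.736
Decision: fail to reject H₀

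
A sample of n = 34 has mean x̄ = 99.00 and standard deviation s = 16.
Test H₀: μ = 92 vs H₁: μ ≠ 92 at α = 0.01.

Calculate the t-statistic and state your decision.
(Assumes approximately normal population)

Answer: t = 2.5510, fail to reject H₀

Derivation:
df = n - 1 = 33
SE = s/√n = 16/√34 = 2.7440
t = (x̄ - μ₀)/SE = (99.00 - 92)/2.7440 = 2.5510
Critical value: t_{0.005,33} = ±2.733
p-value ≈ 0.0156
Decision: fail to reject H₀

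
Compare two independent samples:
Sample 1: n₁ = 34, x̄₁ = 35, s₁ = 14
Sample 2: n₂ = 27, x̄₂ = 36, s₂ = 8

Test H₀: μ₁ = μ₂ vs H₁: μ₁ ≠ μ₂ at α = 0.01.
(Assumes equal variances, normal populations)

Answer: t = -0.3304, fail to reject H₀

Derivation:
Pooled variance: s²_p = [33×14² + 26×8²]/(59) = 137.8305
s_p = 11.7401
SE = s_p×√(1/n₁ + 1/n₂) = 11.7401×√(1/34 + 1/27) = 3.0263
t = (x̄₁ - x̄₂)/SE = (35 - 36)/3.0263 = -0.3304
df = 59, t-critical = ±2.662
Decision: fail to reject H₀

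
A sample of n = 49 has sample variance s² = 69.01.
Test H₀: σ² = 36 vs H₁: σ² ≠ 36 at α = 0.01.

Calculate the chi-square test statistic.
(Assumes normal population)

df = n - 1 = 48
χ² = (n-1)s²/σ₀² = 48×69.01/36 = 92.0133
Critical values: χ²_{0.995,48} = 26.511, χ²_{0.005,48} = 76.969
Rejection region: χ² < 26.511 or χ² > 76.969
Decision: reject H₀

Answer: χ² = 92.0133, reject H₀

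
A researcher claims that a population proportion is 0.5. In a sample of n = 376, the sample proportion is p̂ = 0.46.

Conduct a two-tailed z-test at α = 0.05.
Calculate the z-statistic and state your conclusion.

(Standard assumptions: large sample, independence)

H₀: p = 0.5, H₁: p ≠ 0.5
Standard error: SE = √(p₀(1-p₀)/n) = √(0.5×0.5/376) = 0.025786
z-statistic: z = (p̂ - p₀)/SE = (0.46 - 0.5)/0.025786 = -1.5512
Critical value: z_0.025 = ±1.960
p-value = 0.1209
Decision: fail to reject H₀ at α = 0.05

Answer: z = -1.5512, fail to reject H₀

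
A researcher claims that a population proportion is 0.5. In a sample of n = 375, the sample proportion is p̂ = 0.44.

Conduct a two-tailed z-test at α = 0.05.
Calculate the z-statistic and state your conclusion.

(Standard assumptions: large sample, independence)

Answer: z = -2.3238, reject H₀

Derivation:
H₀: p = 0.5, H₁: p ≠ 0.5
Standard error: SE = √(p₀(1-p₀)/n) = √(0.5×0.5/375) = 0.025820
z-statistic: z = (p̂ - p₀)/SE = (0.44 - 0.5)/0.025820 = -2.3238
Critical value: z_0.025 = ±1.960
p-value = 0.0201
Decision: reject H₀ at α = 0.05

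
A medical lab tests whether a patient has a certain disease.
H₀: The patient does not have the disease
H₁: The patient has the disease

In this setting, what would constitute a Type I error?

Answer: Diagnosing a healthy patient as having the disease (false positive)

Derivation:
A Type I error (probability α) occurs when we reject a true H₀.
A Type II error (probability β) occurs when we fail to reject a false H₀.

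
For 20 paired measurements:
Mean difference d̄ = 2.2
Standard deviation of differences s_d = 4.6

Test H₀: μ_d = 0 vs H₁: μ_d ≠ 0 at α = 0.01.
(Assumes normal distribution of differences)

Answer: t = 2.1388, fail to reject H₀

Derivation:
df = n - 1 = 19
SE = s_d/√n = 4.6/√20 = 1.0286
t = d̄/SE = 2.2/1.0286 = 2.1388
Critical value: t_{0.005,19} = ±2.861
p-value ≈ 0.0457
Decision: fail to reject H₀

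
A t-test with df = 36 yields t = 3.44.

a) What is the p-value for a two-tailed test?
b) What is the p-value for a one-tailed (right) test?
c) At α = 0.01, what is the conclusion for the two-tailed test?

Using t-distribution with df = 36:
a) Two-tailed: p = 2×P(T > 3.44) = 0.0015
b) One-tailed: p = P(T > 3.44) = 0.0007
c) 0.0015 < 0.01, reject H₀

Answer: a) 0.0015, b) 0.0007, c) reject H₀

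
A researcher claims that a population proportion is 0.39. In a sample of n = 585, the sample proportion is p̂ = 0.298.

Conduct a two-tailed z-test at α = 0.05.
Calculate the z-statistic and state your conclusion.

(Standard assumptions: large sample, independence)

Answer: z = -4.5621, reject H₀

Derivation:
H₀: p = 0.39, H₁: p ≠ 0.39
Standard error: SE = √(p₀(1-p₀)/n) = √(0.39×0.61/585) = 0.020166
z-statistic: z = (p̂ - p₀)/SE = (0.298 - 0.39)/0.020166 = -4.5621
Critical value: z_0.025 = ±1.960
p-value < 0.0001
Decision: reject H₀ at α = 0.05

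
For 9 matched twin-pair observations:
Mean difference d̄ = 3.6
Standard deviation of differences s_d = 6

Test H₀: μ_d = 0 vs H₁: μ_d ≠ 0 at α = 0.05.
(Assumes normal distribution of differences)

Answer: t = 1.8000, fail to reject H₀

Derivation:
df = n - 1 = 8
SE = s_d/√n = 6/√9 = 2.0000
t = d̄/SE = 3.6/2.0000 = 1.8000
Critical value: t_{0.025,8} = ±2.306
p-value ≈ 0.1096
Decision: fail to reject H₀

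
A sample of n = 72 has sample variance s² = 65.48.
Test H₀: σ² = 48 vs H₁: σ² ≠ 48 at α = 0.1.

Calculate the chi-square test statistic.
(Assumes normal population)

df = n - 1 = 71
χ² = (n-1)s²/σ₀² = 71×65.48/48 = 96.8558
Critical values: χ²_{0.95,71} = 52.600, χ²_{0.05,71} = 91.670
Rejection region: χ² < 52.600 or χ² > 91.670
Decision: reject H₀

Answer: χ² = 96.8558, reject H₀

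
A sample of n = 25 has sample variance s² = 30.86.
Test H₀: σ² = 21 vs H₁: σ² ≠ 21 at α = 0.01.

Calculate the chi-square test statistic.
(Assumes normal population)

Answer: χ² = 35.2686, fail to reject H₀

Derivation:
df = n - 1 = 24
χ² = (n-1)s²/σ₀² = 24×30.86/21 = 35.2686
Critical values: χ²_{0.995,24} = 9.886, χ²_{0.005,24} = 45.559
Rejection region: χ² < 9.886 or χ² > 45.559
Decision: fail to reject H₀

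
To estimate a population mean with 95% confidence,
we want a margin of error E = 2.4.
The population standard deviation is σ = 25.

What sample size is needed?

Answer: n = 417

Derivation:
z_0.025 = 1.960
n = (z×σ/E)² = (1.960×25/2.4)²
n = 416.8403
Round up: n = 417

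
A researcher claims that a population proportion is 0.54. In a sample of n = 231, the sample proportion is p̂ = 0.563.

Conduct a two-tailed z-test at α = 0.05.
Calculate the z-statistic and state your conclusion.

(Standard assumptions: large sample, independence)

H₀: p = 0.54, H₁: p ≠ 0.54
Standard error: SE = √(p₀(1-p₀)/n) = √(0.54×0.46/231) = 0.032792
z-statistic: z = (p̂ - p₀)/SE = (0.563 - 0.54)/0.032792 = 0.7014
Critical value: z_0.025 = ±1.960
p-value = 0.4831
Decision: fail to reject H₀ at α = 0.05

Answer: z = 0.7014, fail to reject H₀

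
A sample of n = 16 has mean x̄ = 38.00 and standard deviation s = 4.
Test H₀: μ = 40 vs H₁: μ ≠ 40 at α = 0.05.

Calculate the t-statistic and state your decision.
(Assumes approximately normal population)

Answer: t = -2.0000, fail to reject H₀

Derivation:
df = n - 1 = 15
SE = s/√n = 4/√16 = 1.0000
t = (x̄ - μ₀)/SE = (38.00 - 40)/1.0000 = -2.0000
Critical value: t_{0.025,15} = ±2.131
p-value ≈ 0.0639
Decision: fail to reject H₀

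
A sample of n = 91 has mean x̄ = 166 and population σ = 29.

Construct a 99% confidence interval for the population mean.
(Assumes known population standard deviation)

Answer: (158.1690, 173.8310)

Derivation:
Confidence level: 99%, α = 0.01
z_0.005 = 2.576
SE = σ/√n = 29/√91 = 3.0400
Margin of error = 2.576 × 3.0400 = 7.8310
CI: x̄ ± margin = 166 ± 7.8310
CI: (158.1690, 173.8310)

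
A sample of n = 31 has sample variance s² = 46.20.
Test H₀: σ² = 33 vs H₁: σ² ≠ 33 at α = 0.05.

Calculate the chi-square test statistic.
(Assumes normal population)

Answer: χ² = 42.0000, fail to reject H₀

Derivation:
df = n - 1 = 30
χ² = (n-1)s²/σ₀² = 30×46.20/33 = 42.0000
Critical values: χ²_{0.975,30} = 16.791, χ²_{0.025,30} = 46.979
Rejection region: χ² < 16.791 or χ² > 46.979
Decision: fail to reject H₀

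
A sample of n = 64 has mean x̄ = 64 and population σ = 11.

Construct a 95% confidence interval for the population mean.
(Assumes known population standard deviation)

Answer: (61.3050, 66.6950)

Derivation:
Confidence level: 95%, α = 0.05
z_0.025 = 1.960
SE = σ/√n = 11/√64 = 1.3750
Margin of error = 1.960 × 1.3750 = 2.6950
CI: x̄ ± margin = 64 ± 2.6950
CI: (61.3050, 66.6950)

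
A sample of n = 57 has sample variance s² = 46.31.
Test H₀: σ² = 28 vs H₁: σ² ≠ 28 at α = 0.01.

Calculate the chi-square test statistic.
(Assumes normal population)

Answer: χ² = 92.6200, reject H₀

Derivation:
df = n - 1 = 56
χ² = (n-1)s²/σ₀² = 56×46.31/28 = 92.6200
Critical values: χ²_{0.995,56} = 32.490, χ²_{0.005,56} = 86.994
Rejection region: χ² < 32.490 or χ² > 86.994
Decision: reject H₀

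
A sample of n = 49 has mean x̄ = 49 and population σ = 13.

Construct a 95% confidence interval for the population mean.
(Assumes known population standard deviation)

Confidence level: 95%, α = 0.05
z_0.025 = 1.960
SE = σ/√n = 13/√49 = 1.8571
Margin of error = 1.960 × 1.8571 = 3.6399
CI: x̄ ± margin = 49 ± 3.6399
CI: (45.3601, 52.6399)

Answer: (45.3601, 52.6399)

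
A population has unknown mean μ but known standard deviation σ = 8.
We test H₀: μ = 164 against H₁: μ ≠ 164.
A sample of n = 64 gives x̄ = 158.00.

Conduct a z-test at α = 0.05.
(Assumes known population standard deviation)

Answer: z = -6.0000, reject H₀

Derivation:
Standard error: SE = σ/√n = 8/√64 = 1.0000
z-statistic: z = (x̄ - μ₀)/SE = (158.00 - 164)/1.0000 = -6.0000
Critical value: ±1.960
p-value < 0.0001
Decision: reject H₀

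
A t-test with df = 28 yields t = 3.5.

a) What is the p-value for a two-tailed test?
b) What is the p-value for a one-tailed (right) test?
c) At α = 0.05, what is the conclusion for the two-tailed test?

Answer: a) 0.0016, b) 0.0008, c) reject H₀

Derivation:
Using t-distribution with df = 28:
a) Two-tailed: p = 2×P(T > 3.5) = 0.0016
b) One-tailed: p = P(T > 3.5) = 0.0008
c) 0.0016 < 0.05, reject H₀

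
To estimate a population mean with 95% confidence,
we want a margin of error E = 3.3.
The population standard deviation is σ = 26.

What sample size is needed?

z_0.025 = 1.960
n = (z×σ/E)² = (1.960×26/3.3)²
n = 238.4685
Round up: n = 239

Answer: n = 239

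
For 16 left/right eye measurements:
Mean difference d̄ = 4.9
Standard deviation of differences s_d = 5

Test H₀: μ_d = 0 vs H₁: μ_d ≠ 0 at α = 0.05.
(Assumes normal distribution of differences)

Answer: t = 3.9200, reject H₀

Derivation:
df = n - 1 = 15
SE = s_d/√n = 5/√16 = 1.2500
t = d̄/SE = 4.9/1.2500 = 3.9200
Critical value: t_{0.025,15} = ±2.131
p-value ≈ 0.0014
Decision: reject H₀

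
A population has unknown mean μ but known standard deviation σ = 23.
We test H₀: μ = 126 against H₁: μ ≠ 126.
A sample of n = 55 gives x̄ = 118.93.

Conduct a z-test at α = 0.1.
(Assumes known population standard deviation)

Answer: z = -2.2797, reject H₀

Derivation:
Standard error: SE = σ/√n = 23/√55 = 3.1013
z-statistic: z = (x̄ - μ₀)/SE = (118.93 - 126)/3.1013 = -2.2797
Critical value: ±1.645
p-value = 0.0226
Decision: reject H₀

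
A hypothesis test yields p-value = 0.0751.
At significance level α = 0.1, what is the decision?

Answer: reject H₀

Derivation:
Compare p-value to α:
0.0751 < 0.1
Decision: reject H₀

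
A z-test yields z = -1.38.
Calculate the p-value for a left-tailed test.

Answer: p-value ≈ 0.0838

Derivation:
For z = -1.38:
p = P(Z < -1.38) = Φ(-1.38) = 0.0838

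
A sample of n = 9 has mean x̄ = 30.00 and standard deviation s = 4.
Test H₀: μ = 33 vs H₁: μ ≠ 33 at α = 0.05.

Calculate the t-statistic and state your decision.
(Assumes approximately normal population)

Answer: t = -2.2501, fail to reject H₀

Derivation:
df = n - 1 = 8
SE = s/√n = 4/√9 = 1.3333
t = (x̄ - μ₀)/SE = (30.00 - 33)/1.3333 = -2.2501
Critical value: t_{0.025,8} = ±2.306
p-value ≈ 0.0546
Decision: fail to reject H₀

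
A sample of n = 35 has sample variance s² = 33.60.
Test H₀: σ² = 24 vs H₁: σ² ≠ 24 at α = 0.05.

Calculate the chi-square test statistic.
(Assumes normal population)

Answer: χ² = 47.6000, fail to reject H₀

Derivation:
df = n - 1 = 34
χ² = (n-1)s²/σ₀² = 34×33.60/24 = 47.6000
Critical values: χ²_{0.975,34} = 19.806, χ²_{0.025,34} = 51.966
Rejection region: χ² < 19.806 or χ² > 51.966
Decision: fail to reject H₀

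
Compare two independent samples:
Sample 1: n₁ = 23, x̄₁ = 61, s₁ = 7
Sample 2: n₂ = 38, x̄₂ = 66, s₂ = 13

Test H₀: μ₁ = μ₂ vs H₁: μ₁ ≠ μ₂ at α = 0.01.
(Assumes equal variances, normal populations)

Pooled variance: s²_p = [22×7² + 37×13²]/(59) = 124.2542
s_p = 11.1469
SE = s_p×√(1/n₁ + 1/n₂) = 11.1469×√(1/23 + 1/38) = 2.9449
t = (x̄₁ - x̄₂)/SE = (61 - 66)/2.9449 = -1.6979
df = 59, t-critical = ±2.662
Decision: fail to reject H₀

Answer: t = -1.6979, fail to reject H₀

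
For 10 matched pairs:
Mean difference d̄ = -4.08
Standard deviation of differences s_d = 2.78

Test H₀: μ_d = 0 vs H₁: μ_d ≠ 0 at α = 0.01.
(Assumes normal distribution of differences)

Answer: t = -4.6411, reject H₀

Derivation:
df = n - 1 = 9
SE = s_d/√n = 2.78/√10 = 0.8791
t = d̄/SE = -4.08/0.8791 = -4.6411
Critical value: t_{0.005,9} = ±3.250
p-value ≈ 0.0012
Decision: reject H₀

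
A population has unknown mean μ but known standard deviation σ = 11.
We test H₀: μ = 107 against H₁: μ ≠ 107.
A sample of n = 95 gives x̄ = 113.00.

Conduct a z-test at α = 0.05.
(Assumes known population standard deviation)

Answer: z = 5.3163, reject H₀

Derivation:
Standard error: SE = σ/√n = 11/√95 = 1.1286
z-statistic: z = (x̄ - μ₀)/SE = (113.00 - 107)/1.1286 = 5.3163
Critical value: ±1.960
p-value < 0.0001
Decision: reject H₀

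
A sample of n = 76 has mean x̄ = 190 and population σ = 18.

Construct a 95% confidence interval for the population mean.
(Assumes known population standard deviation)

Answer: (185.9532, 194.0468)

Derivation:
Confidence level: 95%, α = 0.05
z_0.025 = 1.960
SE = σ/√n = 18/√76 = 2.0647
Margin of error = 1.960 × 2.0647 = 4.0468
CI: x̄ ± margin = 190 ± 4.0468
CI: (185.9532, 194.0468)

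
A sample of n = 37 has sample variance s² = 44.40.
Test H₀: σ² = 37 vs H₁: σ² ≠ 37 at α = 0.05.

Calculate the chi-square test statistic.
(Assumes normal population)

Answer: χ² = 43.2000, fail to reject H₀

Derivation:
df = n - 1 = 36
χ² = (n-1)s²/σ₀² = 36×44.40/37 = 43.2000
Critical values: χ²_{0.975,36} = 21.336, χ²_{0.025,36} = 54.437
Rejection region: χ² < 21.336 or χ² > 54.437
Decision: fail to reject H₀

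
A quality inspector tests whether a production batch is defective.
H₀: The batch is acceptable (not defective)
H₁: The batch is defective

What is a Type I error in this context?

Type I error: rejecting H₀ when it is actually true (false positive).
Type II error: failing to reject H₀ when H₁ is actually true (false negative).

Answer: Rejecting an acceptable batch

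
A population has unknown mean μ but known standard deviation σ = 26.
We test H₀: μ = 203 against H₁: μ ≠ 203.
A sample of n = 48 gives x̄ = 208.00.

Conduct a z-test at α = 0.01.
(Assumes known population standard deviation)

Standard error: SE = σ/√n = 26/√48 = 3.7528
z-statistic: z = (x̄ - μ₀)/SE = (208.00 - 203)/3.7528 = 1.3323
Critical value: ±2.576
p-value = 0.1828
Decision: fail to reject H₀

Answer: z = 1.3323, fail to reject H₀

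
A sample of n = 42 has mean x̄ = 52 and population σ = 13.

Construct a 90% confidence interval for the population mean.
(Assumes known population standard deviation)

Answer: (48.7003, 55.2997)

Derivation:
Confidence level: 90%, α = 0.1
z_0.05 = 1.645
SE = σ/√n = 13/√42 = 2.0059
Margin of error = 1.645 × 2.0059 = 3.2997
CI: x̄ ± margin = 52 ± 3.2997
CI: (48.7003, 55.2997)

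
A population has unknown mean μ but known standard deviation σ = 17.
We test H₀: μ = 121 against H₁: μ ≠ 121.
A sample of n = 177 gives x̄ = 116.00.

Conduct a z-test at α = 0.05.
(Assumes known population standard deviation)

Standard error: SE = σ/√n = 17/√177 = 1.2778
z-statistic: z = (x̄ - μ₀)/SE = (116.00 - 121)/1.2778 = -3.9130
Critical value: ±1.960
p-value = 0.0001
Decision: reject H₀

Answer: z = -3.9130, reject H₀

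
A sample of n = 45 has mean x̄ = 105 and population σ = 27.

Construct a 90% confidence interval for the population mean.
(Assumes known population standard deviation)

Confidence level: 90%, α = 0.1
z_0.05 = 1.645
SE = σ/√n = 27/√45 = 4.0249
Margin of error = 1.645 × 4.0249 = 6.6210
CI: x̄ ± margin = 105 ± 6.6210
CI: (98.3790, 111.6210)

Answer: (98.3790, 111.6210)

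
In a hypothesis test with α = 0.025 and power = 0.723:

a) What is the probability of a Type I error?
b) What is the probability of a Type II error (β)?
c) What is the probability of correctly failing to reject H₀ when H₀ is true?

a) Type I error probability = α = 0.025
b) Power = P(reject H₀ | H₁ true) = 1 - β = 0.723, so Type II error probability = β = 1 - Power = 0.277
c) P(fail to reject H₀ | H₀ true) = 1 - α = 0.975

Answer: a) 0.025, b) 0.277, c) 0.975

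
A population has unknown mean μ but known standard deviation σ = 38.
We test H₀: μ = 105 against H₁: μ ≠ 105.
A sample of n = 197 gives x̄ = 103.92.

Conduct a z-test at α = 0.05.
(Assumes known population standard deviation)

Standard error: SE = σ/√n = 38/√197 = 2.7074
z-statistic: z = (x̄ - μ₀)/SE = (103.92 - 105)/2.7074 = -0.3989
Critical value: ±1.960
p-value = 0.6900
Decision: fail to reject H₀

Answer: z = -0.3989, fail to reject H₀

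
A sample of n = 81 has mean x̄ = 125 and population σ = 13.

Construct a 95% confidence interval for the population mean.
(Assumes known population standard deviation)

Confidence level: 95%, α = 0.05
z_0.025 = 1.960
SE = σ/√n = 13/√81 = 1.4444
Margin of error = 1.960 × 1.4444 = 2.8310
CI: x̄ ± margin = 125 ± 2.8310
CI: (122.1690, 127.8310)

Answer: (122.1690, 127.8310)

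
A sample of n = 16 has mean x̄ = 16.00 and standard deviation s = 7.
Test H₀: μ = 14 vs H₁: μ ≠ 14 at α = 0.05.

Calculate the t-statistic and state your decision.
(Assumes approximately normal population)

df = n - 1 = 15
SE = s/√n = 7/√16 = 1.7500
t = (x̄ - μ₀)/SE = (16.00 - 14)/1.7500 = 1.1429
Critical value: t_{0.025,15} = ±2.131
p-value ≈ 0.2710
Decision: fail to reject H₀

Answer: t = 1.1429, fail to reject H₀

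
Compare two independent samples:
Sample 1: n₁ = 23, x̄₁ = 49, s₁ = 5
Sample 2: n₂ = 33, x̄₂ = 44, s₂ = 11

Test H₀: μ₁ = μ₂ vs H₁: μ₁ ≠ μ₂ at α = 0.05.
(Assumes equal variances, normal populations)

Pooled variance: s²_p = [22×5² + 32×11²]/(54) = 81.8889
s_p = 9.0492
SE = s_p×√(1/n₁ + 1/n₂) = 9.0492×√(1/23 + 1/33) = 2.4580
t = (x̄₁ - x̄₂)/SE = (49 - 44)/2.4580 = 2.0342
df = 54, t-critical = ±2.005
Decision: reject H₀

Answer: t = 2.0342, reject H₀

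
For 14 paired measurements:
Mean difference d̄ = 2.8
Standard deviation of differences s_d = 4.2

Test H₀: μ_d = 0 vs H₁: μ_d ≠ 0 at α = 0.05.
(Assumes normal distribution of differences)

Answer: t = 2.4944, reject H₀

Derivation:
df = n - 1 = 13
SE = s_d/√n = 4.2/√14 = 1.1225
t = d̄/SE = 2.8/1.1225 = 2.4944
Critical value: t_{0.025,13} = ±2.160
p-value ≈ 0.0269
Decision: reject H₀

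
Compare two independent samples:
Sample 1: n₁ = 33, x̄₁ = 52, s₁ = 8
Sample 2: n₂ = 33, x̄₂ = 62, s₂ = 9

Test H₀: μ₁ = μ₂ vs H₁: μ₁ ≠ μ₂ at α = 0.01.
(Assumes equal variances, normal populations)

Answer: t = -4.7705, reject H₀

Derivation:
Pooled variance: s²_p = [32×8² + 32×9²]/(64) = 72.5000
s_p = 8.5147
SE = s_p×√(1/n₁ + 1/n₂) = 8.5147×√(1/33 + 1/33) = 2.0962
t = (x̄₁ - x̄₂)/SE = (52 - 62)/2.0962 = -4.7705
df = 64, t-critical = ±2.655
Decision: reject H₀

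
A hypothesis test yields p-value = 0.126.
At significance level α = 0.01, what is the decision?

Answer: fail to reject H₀

Derivation:
Compare p-value to α:
0.126 ≥ 0.01
Decision: fail to reject H₀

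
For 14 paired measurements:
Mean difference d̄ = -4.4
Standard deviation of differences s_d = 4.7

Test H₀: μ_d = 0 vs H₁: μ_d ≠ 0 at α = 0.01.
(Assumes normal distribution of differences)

Answer: t = -3.5029, reject H₀

Derivation:
df = n - 1 = 13
SE = s_d/√n = 4.7/√14 = 1.2561
t = d̄/SE = -4.4/1.2561 = -3.5029
Critical value: t_{0.005,13} = ±3.012
p-value ≈ 0.0039
Decision: reject H₀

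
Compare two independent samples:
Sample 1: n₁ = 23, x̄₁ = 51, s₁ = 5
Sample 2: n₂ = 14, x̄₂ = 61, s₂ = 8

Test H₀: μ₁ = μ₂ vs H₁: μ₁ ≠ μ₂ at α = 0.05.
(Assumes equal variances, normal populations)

Pooled variance: s²_p = [22×5² + 13×8²]/(35) = 39.4857
s_p = 6.2838
SE = s_p×√(1/n₁ + 1/n₂) = 6.2838×√(1/23 + 1/14) = 2.1301
t = (x̄₁ - x̄₂)/SE = (51 - 61)/2.1301 = -4.6946
df = 35, t-critical = ±2.030
Decision: reject H₀

Answer: t = -4.6946, reject H₀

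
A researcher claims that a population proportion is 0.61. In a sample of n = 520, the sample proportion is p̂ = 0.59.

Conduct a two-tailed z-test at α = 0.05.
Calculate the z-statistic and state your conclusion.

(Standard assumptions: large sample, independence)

H₀: p = 0.61, H₁: p ≠ 0.61
Standard error: SE = √(p₀(1-p₀)/n) = √(0.61×0.39/520) = 0.021389
z-statistic: z = (p̂ - p₀)/SE = (0.59 - 0.61)/0.021389 = -0.9351
Critical value: z_0.025 = ±1.960
p-value = 0.3497
Decision: fail to reject H₀ at α = 0.05

Answer: z = -0.9351, fail to reject H₀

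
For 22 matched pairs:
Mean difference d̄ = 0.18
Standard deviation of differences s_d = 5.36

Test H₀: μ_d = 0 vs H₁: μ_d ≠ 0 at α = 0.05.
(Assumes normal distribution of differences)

df = n - 1 = 21
SE = s_d/√n = 5.36/√22 = 1.1428
t = d̄/SE = 0.18/1.1428 = 0.1575
Critical value: t_{0.025,21} = ±2.080
p-value ≈ 0.8764
Decision: fail to reject H₀

Answer: t = 0.1575, fail to reject H₀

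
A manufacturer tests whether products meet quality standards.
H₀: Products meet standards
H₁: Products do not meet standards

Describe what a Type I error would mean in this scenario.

Answer: Rejecting good products that actually meet standards

Derivation:
Type I error (α): Rejecting H₀ when H₀ is true
Type II error (β): Failing to reject H₀ when H₁ is true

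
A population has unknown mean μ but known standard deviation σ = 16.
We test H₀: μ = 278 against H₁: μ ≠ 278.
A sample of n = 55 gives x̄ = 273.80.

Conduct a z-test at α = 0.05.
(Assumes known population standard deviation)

Answer: z = -1.9468, fail to reject H₀

Derivation:
Standard error: SE = σ/√n = 16/√55 = 2.1574
z-statistic: z = (x̄ - μ₀)/SE = (273.80 - 278)/2.1574 = -1.9468
Critical value: ±1.960
p-value = 0.0516
Decision: fail to reject H₀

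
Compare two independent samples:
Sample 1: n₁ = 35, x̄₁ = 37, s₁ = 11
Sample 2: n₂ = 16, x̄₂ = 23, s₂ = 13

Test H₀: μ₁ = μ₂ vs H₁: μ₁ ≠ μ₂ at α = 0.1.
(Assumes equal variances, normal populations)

Answer: t = 3.9825, reject H₀

Derivation:
Pooled variance: s²_p = [34×11² + 15×13²]/(49) = 135.6939
s_p = 11.6488
SE = s_p×√(1/n₁ + 1/n₂) = 11.6488×√(1/35 + 1/16) = 3.5154
t = (x̄₁ - x̄₂)/SE = (37 - 23)/3.5154 = 3.9825
df = 49, t-critical = ±1.677
Decision: reject H₀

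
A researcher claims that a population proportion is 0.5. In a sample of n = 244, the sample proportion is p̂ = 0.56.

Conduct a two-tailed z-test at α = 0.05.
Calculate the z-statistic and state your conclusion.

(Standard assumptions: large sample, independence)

Answer: z = 1.8745, fail to reject H₀

Derivation:
H₀: p = 0.5, H₁: p ≠ 0.5
Standard error: SE = √(p₀(1-p₀)/n) = √(0.5×0.5/244) = 0.032009
z-statistic: z = (p̂ - p₀)/SE = (0.56 - 0.5)/0.032009 = 1.8745
Critical value: z_0.025 = ±1.960
p-value = 0.0609
Decision: fail to reject H₀ at α = 0.05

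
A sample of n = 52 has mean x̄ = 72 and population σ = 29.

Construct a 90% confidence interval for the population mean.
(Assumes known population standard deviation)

Answer: (65.3845, 78.6155)

Derivation:
Confidence level: 90%, α = 0.1
z_0.05 = 1.645
SE = σ/√n = 29/√52 = 4.0216
Margin of error = 1.645 × 4.0216 = 6.6155
CI: x̄ ± margin = 72 ± 6.6155
CI: (65.3845, 78.6155)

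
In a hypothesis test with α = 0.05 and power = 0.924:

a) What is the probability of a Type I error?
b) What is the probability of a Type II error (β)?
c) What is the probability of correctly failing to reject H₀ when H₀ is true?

a) Type I error probability = α = 0.05
b) Power = P(reject H₀ | H₁ true) = 1 - β = 0.924, so Type II error probability = β = 1 - Power = 0.076
c) P(fail to reject H₀ | H₀ true) = 1 - α = 0.95

Answer: a) 0.05, b) 0.076, c) 0.95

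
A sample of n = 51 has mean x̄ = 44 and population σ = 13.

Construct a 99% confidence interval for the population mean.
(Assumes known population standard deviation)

Confidence level: 99%, α = 0.01
z_0.005 = 2.576
SE = σ/√n = 13/√51 = 1.8204
Margin of error = 2.576 × 1.8204 = 4.6894
CI: x̄ ± margin = 44 ± 4.6894
CI: (39.3106, 48.6894)

Answer: (39.3106, 48.6894)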